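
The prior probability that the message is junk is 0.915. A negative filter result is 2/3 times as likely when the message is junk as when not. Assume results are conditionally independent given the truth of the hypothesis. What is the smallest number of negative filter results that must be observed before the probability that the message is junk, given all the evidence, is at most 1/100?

18

Prior odds: 0.915 ÷ 0.085 = 183/17.
Likelihood ratio per negative filter result = 2/3.
Target posterior odds = 0.01/0.99 = 1/99.
Need (183/17) × (2/3)ⁿ ≤ 1/99, i.e. (2/3)ⁿ ≤ 17/18117.
(2/3)¹⁷ = 131072/129140163 is still above 17/18117 but (2/3)¹⁸ = 262144/387420489 is at or below it, so n = 18.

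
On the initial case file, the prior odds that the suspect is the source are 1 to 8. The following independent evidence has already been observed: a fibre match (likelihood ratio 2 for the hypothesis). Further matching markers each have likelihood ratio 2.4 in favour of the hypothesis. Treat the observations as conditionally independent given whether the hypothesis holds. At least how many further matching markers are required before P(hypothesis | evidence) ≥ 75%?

3

Prior odds = 0.125.
Bayes factor of the evidence already in hand = 2.
Odds after that evidence = 0.125 × 2 = 0.25.
Target odds = 0.75/0.25 = 3.
Need 2.4ⁿ ≥ 3 ÷ 0.25 = 12.
2.4² = 5.76 falls short of 12 but 2.4³ = 13.824 reaches it, so n = 3.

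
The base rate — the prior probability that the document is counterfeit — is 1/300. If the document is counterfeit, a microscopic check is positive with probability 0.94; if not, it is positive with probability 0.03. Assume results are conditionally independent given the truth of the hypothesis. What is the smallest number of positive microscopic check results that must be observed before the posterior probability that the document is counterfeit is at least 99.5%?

Prior odds: (1/300) ÷ (299/300) = 1/299.
Likelihood ratio of a positive = 0.94/0.03 = 94/3.
Target odds: 0.995 ÷ 0.005 = 199.
Require (94/3)ⁿ ≥ 199 ÷ (1/299) = 59501.
(94/3)³ = 830584/27 falls short of 59501 but (94/3)⁴ = 78074896/81 reaches it, so n = 4.

4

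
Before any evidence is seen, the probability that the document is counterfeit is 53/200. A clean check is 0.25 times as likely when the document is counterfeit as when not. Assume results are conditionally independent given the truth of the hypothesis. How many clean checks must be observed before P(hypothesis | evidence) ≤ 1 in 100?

Prior odds: 0.265 ÷ 0.735 = 53/147.
Likelihood ratio per clean check = 0.25.
Target odds: 0.01 ÷ 0.99 = 1/99.
Require 0.25ⁿ ≤ 1/99 ÷ (53/147) = 49/1749.
0.25² = 0.0625 is still above 49/1749 but 0.25³ = 0.015625 is at or below it, so n = 3.

3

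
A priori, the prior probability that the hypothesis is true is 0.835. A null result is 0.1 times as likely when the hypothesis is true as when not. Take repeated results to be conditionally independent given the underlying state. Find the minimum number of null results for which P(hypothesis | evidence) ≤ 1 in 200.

4

Prior odds: 0.835 ÷ 0.165 = 167/33.
Likelihood ratio per null result = 0.1.
Target posterior odds = 0.005/0.995 = 1/199.
Need (167/33) × 0.1ⁿ ≤ 1/199, i.e. 0.1ⁿ ≤ 33/33233.
0.1³ = 0.001 is still above 33/33233 but 0.1⁴ = 0.0001 is at or below it, so n = 4.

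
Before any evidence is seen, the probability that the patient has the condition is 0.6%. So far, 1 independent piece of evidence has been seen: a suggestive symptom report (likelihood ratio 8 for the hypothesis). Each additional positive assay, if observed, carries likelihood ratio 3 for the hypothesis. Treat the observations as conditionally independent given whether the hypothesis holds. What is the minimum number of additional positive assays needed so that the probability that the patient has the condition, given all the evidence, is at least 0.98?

Prior odds = 0.006/0.994 = 3/497.
Bayes factor of the evidence already in hand = 8.
Odds after that evidence = (3/497) × 8 = 24/497.
Target odds = 0.98/0.02 = 49.
Need 3ⁿ ≥ 49 ÷ (24/497) = 24353/24.
3⁶ = 729 falls short of 24353/24 but 3⁷ = 2187 reaches it, so n = 7.

7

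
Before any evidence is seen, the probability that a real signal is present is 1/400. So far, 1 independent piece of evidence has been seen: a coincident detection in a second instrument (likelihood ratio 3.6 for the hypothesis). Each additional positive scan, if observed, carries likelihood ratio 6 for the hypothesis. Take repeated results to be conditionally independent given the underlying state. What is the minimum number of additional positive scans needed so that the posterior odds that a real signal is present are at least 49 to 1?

5

Prior odds = 0.0025/0.9975 = 1/399.
Bayes factor of the evidence already in hand = 3.6.
Odds after that evidence = (1/399) × 3.6 = 6/665.
Target odds = 49.
Need 6ⁿ ≥ 49 ÷ (6/665) = 32585/6.
6⁴ = 1296 falls short of 32585/6 but 6⁵ = 7776 reaches it, so n = 5.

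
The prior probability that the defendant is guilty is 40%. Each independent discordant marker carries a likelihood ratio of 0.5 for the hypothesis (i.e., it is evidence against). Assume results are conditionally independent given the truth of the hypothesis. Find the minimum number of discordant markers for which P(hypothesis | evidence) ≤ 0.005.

Prior odds = 0.4/0.6 = 2/3.
Likelihood ratio per discordant marker = 0.5.
Target posterior odds = 0.005/0.995 = 1/199.
Require 0.5ⁿ ≤ 1/199 ÷ (2/3) = 3/398.
0.5⁷ = 0.0078125 is still above 3/398 but 0.5⁸ = 0.00390625 is at or below it, so n = 8.

8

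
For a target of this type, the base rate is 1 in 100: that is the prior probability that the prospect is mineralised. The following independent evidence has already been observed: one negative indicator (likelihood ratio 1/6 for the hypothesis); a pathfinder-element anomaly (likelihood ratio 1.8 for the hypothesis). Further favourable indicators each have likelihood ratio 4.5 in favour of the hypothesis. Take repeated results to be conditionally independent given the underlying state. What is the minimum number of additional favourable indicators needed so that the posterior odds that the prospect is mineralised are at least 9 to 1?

6

Prior odds = 0.01/0.99 = 1/99.
Combined Bayes factor of the evidence already in hand = (1/6) × 1.8 = 0.3.
Odds after that evidence = (1/99) × 0.3 = 1/330.
Target odds = 9.
Need 4.5ⁿ ≥ 9 ÷ (1/330) = 2970.
4.5⁵ = 1845.28125 falls short of 2970 but 4.5⁶ = 8303.765625 reaches it, so n = 6.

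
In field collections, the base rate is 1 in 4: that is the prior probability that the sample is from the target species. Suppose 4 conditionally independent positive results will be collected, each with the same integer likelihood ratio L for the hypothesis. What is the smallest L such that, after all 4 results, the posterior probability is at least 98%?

Prior odds = 0.25/0.75 = 1/3.
Target odds = 0.98/0.02 = 49.
Need L⁴ ≥ 49 ÷ (1/3) = 147.
3⁴ = 81 < 147 ≤ 256 = 4⁴, so L = 4.

4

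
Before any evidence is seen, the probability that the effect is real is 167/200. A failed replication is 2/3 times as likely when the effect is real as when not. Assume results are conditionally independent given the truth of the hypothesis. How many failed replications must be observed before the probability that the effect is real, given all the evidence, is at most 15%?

9

Prior odds = 0.835/0.165 = 167/33.
Likelihood ratio per failed replication = 2/3.
Target posterior odds = 0.15/0.85 = 3/17.
Need (167/33) × (2/3)ⁿ ≤ 3/17, i.e. (2/3)ⁿ ≤ 99/2839.
(2/3)⁸ = 256/6561 is still above 99/2839 but (2/3)⁹ = 512/19683 is at or below it, so n = 9.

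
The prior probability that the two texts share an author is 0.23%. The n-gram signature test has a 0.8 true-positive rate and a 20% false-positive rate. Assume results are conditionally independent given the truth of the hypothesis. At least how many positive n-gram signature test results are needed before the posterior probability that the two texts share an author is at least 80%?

6

Prior odds = 0.0023/0.9977 = 23/9977.
Likelihood ratio of a positive result = 0.8/0.2 = 4.
Target posterior odds = 0.8/0.2 = 4.
Need (23/9977) × 4ⁿ ≥ 4, i.e. 4ⁿ ≥ 39908/23.
4⁵ = 1024 falls short of 39908/23 but 4⁶ = 4096 reaches it, so n = 6.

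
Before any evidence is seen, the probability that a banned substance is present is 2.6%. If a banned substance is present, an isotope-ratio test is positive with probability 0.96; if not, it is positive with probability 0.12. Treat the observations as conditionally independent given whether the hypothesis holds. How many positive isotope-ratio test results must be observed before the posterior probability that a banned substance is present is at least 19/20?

4

Prior odds: 0.026 ÷ 0.974 = 13/487.
Likelihood ratio of a positive = 0.96/0.12 = 8.
Target odds: 0.95 ÷ 0.05 = 19.
Require 8ⁿ ≥ 19 ÷ (13/487) = 9253/13.
8³ = 512 falls short of 9253/13 but 8⁴ = 4096 reaches it, so n = 4.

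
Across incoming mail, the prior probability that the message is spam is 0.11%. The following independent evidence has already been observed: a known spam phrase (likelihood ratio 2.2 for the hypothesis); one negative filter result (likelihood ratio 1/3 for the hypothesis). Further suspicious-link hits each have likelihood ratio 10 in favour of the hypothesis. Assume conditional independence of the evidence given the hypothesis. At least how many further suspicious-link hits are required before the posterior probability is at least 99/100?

6

Prior odds = 0.0011/0.9989 = 11/9989.
Combined Bayes factor of the evidence already in hand = 2.2 × (1/3) = 11/15.
Odds after that evidence = (11/9989) × 11/15 = 121/149835.
Target odds = 0.99/0.01 = 99.
Need 10ⁿ ≥ 99 ÷ (121/149835) = 1348515/11.
10⁵ = 100000 falls short of 1348515/11 but 10⁶ = 1000000 reaches it, so n = 6.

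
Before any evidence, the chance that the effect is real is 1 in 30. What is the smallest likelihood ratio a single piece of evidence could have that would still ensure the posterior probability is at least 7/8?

203

Prior odds = (1/30)/(29/30) = 1/29.
Target odds = 0.875/0.125 = 7.
Required Bayes factor = 7 ÷ (1/29) = 203.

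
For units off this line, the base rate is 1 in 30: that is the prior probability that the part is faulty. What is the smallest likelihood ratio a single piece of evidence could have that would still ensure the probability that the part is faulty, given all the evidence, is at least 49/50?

1421

Prior odds = (1/30)/(29/30) = 1/29.
Target odds = 0.98/0.02 = 49.
Required Bayes factor = 49 ÷ (1/29) = 1421.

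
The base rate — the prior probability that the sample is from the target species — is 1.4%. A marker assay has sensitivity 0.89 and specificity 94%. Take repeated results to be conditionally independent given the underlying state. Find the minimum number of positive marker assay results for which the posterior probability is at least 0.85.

3

Prior odds: 0.014 ÷ 0.986 = 7/493.
False-positive rate = 1 − 0.94 = 0.06; likelihood ratio of a positive = 0.89/0.06 = 89/6.
Target posterior odds = 0.85/0.15 = 17/3.
Require (89/6)ⁿ ≥ 17/3 ÷ (7/493) = 8381/21.
(89/6)² = 7921/36 falls short of 8381/21 but (89/6)³ = 704969/216 reaches it, so n = 3.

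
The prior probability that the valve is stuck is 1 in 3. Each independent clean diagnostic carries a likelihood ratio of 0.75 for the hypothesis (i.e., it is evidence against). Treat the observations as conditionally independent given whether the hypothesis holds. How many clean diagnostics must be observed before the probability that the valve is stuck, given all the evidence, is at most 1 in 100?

Prior odds = (1/3)/(2/3) = 0.5.
Likelihood ratio per clean diagnostic = 0.75.
Target posterior odds = 0.01/0.99 = 1/99.
Require 0.75ⁿ ≤ 1/99 ÷ 0.5 = 2/99.
0.75¹³ = 1594323/67108864 is still above 2/99 but 0.75¹⁴ = 4782969/268435456 is at or below it, so n = 14.

14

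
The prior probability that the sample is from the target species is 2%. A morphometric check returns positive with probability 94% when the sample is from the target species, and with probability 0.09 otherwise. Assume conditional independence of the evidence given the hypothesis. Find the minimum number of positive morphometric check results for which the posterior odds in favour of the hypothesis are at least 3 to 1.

3

Prior odds = 0.02/0.98 = 1/49.
Likelihood ratio of a positive result = 0.94/0.09 = 94/9.
Target odds = 3.
Need (1/49) × (94/9)ⁿ ≥ 3, i.e. (94/9)ⁿ ≥ 147.
(94/9)² = 8836/81 falls short of 147 but (94/9)³ = 830584/729 reaches it, so n = 3.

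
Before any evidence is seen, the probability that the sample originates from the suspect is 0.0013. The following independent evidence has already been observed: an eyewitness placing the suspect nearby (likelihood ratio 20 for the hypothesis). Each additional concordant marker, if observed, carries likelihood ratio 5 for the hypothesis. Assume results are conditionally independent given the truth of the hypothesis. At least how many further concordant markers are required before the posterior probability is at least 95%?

Prior odds = 0.0013/0.9987 = 13/9987.
Bayes factor of the evidence already in hand = 20.
Odds after that evidence = (13/9987) × 20 = 260/9987.
Target odds = 0.95/0.05 = 19.
Need 5ⁿ ≥ 19 ÷ (260/9987) = 189753/260.
5⁴ = 625 falls short of 189753/260 but 5⁵ = 3125 reaches it, so n = 5.

5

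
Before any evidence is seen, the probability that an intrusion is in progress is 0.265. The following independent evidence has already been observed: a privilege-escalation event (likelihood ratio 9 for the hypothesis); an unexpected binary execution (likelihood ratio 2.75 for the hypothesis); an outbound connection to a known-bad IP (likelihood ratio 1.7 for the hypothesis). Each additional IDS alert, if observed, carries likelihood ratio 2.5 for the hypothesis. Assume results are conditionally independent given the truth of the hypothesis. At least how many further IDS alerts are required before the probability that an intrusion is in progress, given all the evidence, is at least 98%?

2

Prior odds = 0.265/0.735 = 53/147.
Combined Bayes factor of the evidence already in hand = 9 × 2.75 × 1.7 = 42.075.
Odds after that evidence = (53/147) × 42.075 = 29733/1960.
Target odds = 0.98/0.02 = 49.
Need 2.5ⁿ ≥ 49 ÷ (29733/1960) = 96040/29733.
2.5¹ = 2.5 falls short of 96040/29733 but 2.5² = 6.25 reaches it, so n = 2.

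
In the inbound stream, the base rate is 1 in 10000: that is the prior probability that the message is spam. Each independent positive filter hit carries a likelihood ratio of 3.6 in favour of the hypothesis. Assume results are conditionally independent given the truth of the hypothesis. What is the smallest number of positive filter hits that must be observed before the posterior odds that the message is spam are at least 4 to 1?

Prior odds: 0.0001 ÷ 0.9999 = 1/9999.
Likelihood ratio per positive filter hit = 3.6.
Target odds = 4.
Require 3.6ⁿ ≥ 4 ÷ (1/9999) = 39996.
3.6⁸ ≈28211.1 falls short of 39996 but 3.6⁹ ≈101560 reaches it, so n = 9.

9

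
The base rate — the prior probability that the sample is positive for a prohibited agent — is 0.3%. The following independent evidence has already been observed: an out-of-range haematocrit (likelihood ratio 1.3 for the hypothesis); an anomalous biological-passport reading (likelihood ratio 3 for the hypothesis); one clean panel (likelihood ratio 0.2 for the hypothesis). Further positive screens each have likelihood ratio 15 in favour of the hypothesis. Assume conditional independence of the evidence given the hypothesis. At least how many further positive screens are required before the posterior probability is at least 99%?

4

Prior odds = 0.003/0.997 = 3/997.
Combined Bayes factor of the evidence already in hand = 1.3 × 3 × 0.2 = 0.78.
Odds after that evidence = (3/997) × 0.78 = 117/49850.
Target odds = 0.99/0.01 = 99.
Need 15ⁿ ≥ 99 ÷ (117/49850) = 548350/13.
15³ = 3375 falls short of 548350/13 but 15⁴ = 50625 reaches it, so n = 4.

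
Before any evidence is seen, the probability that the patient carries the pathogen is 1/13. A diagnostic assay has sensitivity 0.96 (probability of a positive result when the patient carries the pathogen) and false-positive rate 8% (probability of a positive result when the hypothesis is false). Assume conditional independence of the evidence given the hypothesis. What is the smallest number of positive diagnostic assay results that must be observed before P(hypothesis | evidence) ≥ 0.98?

3

Prior odds: (1/13) ÷ (12/13) = 1/12.
Likelihood ratio of a positive result = 0.96/0.08 = 12.
Target odds: 0.98 ÷ 0.02 = 49.
Require 12ⁿ ≥ 49 ÷ (1/12) = 588.
12² = 144 falls short of 588 but 12³ = 1728 reaches it, so n = 3.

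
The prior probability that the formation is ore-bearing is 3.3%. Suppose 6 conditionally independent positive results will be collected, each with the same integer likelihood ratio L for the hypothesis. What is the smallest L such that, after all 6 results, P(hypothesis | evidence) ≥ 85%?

Prior odds = 0.033/0.967 = 33/967.
Target odds = 0.85/0.15 = 17/3.
Need L⁶ ≥ 17/3 ÷ (33/967) = 16439/99.
2⁶ = 64 < 16439/99 ≤ 729 = 3⁶, so L = 3.

3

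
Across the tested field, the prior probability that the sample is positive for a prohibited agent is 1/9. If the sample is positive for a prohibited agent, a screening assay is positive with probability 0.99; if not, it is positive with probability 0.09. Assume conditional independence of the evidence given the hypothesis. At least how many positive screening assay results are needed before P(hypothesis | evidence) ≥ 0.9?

2

Prior odds: (1/9) ÷ (8/9) = 0.125.
Likelihood ratio of a positive = 0.99/0.09 = 11.
Target odds: 0.9 ÷ 0.1 = 9.
Need 0.125 × 11ⁿ ≥ 9, i.e. 11ⁿ ≥ 72.
11¹ = 11 falls short of 72 but 11² = 121 reaches it, so n = 2.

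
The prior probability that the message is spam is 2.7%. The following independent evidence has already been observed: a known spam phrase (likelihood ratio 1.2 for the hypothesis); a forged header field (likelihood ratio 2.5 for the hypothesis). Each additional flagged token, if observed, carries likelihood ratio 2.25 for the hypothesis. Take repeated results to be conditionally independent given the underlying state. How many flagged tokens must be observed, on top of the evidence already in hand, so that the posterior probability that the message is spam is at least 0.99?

Prior odds = 0.027/0.973 = 27/973.
Combined Bayes factor of the evidence already in hand = 1.2 × 2.5 = 3.
Odds after that evidence = (27/973) × 3 = 81/973.
Target odds = 0.99/0.01 = 99.
Need 2.25ⁿ ≥ 99 ÷ (81/973) = 10703/9.
2.25⁸ = 43046721/65536 falls short of 10703/9 but 2.25⁹ = 387420489/262144 reaches it, so n = 9.

9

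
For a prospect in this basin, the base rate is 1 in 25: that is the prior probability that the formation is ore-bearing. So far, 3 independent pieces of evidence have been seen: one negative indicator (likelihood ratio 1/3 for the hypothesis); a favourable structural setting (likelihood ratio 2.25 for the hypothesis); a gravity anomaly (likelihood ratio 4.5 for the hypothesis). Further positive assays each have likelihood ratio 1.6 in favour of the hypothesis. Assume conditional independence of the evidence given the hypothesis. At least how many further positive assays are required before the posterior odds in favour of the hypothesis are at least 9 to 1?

Prior odds = 0.04/0.96 = 1/24.
Combined Bayes factor of the evidence already in hand = (1/3) × 2.25 × 4.5 = 3.375.
Odds after that evidence = (1/24) × 3.375 = 0.140625.
Target odds = 9.
Need 1.6ⁿ ≥ 9 ÷ 0.140625 = 64.
1.6⁸ = 16777216/390625 falls short of 64 but 1.6⁹ = 134217728/1953125 reaches it, so n = 9.

9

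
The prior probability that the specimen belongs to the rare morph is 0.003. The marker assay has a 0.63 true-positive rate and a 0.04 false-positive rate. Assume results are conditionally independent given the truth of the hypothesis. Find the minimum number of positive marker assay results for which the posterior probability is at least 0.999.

5

Prior odds: 0.003 ÷ 0.997 = 3/997.
Likelihood ratio of a positive result = 0.63/0.04 = 15.75.
Target odds: 0.999 ÷ 0.001 = 999.
Require 15.75ⁿ ≥ 999 ÷ (3/997) = 332001.
15.75⁴ = 15752961/256 falls short of 332001 but 15.75⁵ = 992436543/1024 reaches it, so n = 5.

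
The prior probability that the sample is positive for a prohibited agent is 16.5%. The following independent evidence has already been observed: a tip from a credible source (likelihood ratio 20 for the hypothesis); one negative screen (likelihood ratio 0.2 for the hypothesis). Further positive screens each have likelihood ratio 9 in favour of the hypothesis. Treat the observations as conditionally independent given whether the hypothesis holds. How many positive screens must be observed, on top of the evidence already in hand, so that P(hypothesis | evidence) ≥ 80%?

1

Prior odds = 0.165/0.835 = 33/167.
Combined Bayes factor of the evidence already in hand = 20 × 0.2 = 4.
Odds after that evidence = (33/167) × 4 = 132/167.
Target odds = 0.8/0.2 = 4.
Need 9ⁿ ≥ 4 ÷ (132/167) = 167/33.
9¹ = 9, which meets the required 167/33; so n = 1.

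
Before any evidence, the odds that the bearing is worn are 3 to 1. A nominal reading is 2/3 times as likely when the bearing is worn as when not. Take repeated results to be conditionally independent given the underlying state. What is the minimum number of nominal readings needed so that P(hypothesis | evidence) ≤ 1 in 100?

15

Prior odds = 3.
Likelihood ratio per nominal reading = 2/3.
Target odds: 0.01 ÷ 0.99 = 1/99.
Require (2/3)ⁿ ≤ 1/99 ÷ 3 = 1/297.
(2/3)¹⁴ = 16384/4782969 is still above 1/297 but (2/3)¹⁵ = 32768/14348907 is at or below it, so n = 15.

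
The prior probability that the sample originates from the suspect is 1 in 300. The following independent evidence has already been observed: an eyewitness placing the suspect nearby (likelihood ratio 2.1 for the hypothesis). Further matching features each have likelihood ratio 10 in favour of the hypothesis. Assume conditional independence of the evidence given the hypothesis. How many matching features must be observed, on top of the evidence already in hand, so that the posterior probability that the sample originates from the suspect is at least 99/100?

Prior odds = (1/300)/(299/300) = 1/299.
Bayes factor of the evidence already in hand = 2.1.
Odds after that evidence = (1/299) × 2.1 = 21/2990.
Target odds = 0.99/0.01 = 99.
Need 10ⁿ ≥ 99 ÷ (21/2990) = 98670/7.
10⁴ = 10000 falls short of 98670/7 but 10⁵ = 100000 reaches it, so n = 5.

5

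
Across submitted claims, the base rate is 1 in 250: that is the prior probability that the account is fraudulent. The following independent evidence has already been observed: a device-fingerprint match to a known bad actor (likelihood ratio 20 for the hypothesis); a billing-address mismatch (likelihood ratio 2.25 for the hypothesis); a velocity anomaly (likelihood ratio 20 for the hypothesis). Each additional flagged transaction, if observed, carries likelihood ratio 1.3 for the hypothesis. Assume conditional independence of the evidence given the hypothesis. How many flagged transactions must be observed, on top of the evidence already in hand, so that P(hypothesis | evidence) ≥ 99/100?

13

Prior odds = 0.004/0.996 = 1/249.
Combined Bayes factor of the evidence already in hand = 20 × 2.25 × 20 = 900.
Odds after that evidence = (1/249) × 900 = 300/83.
Target odds = 0.99/0.01 = 99.
Need 1.3ⁿ ≥ 99 ÷ (300/83) = 27.39.
1.3¹² ≈23.2981 falls short of 27.39 but 1.3¹³ ≈30.2875 reaches it, so n = 13.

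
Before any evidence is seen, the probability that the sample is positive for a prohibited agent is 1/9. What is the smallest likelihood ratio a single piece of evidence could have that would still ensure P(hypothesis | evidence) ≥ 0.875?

56

Prior odds = (1/9)/(8/9) = 0.125.
Target odds = 0.875/0.125 = 7.
Required Bayes factor = 7 ÷ 0.125 = 56.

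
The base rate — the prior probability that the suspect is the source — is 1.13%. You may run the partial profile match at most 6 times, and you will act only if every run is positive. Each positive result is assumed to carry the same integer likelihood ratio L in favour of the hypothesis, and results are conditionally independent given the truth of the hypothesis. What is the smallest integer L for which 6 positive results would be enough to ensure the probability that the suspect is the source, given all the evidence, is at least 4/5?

Prior odds = 0.0113/0.9887 = 113/9887.
Target odds = 0.8/0.2 = 4.
Need L⁶ ≥ 4 ÷ (113/9887) = 39548/113.
2⁶ = 64 < 39548/113 ≤ 729 = 3⁶, so L = 3.

3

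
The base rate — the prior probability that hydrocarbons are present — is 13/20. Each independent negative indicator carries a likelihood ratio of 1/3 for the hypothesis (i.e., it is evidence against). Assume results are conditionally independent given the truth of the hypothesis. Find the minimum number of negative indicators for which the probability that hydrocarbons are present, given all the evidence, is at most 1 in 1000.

7

Prior odds: 0.65 ÷ 0.35 = 13/7.
Likelihood ratio per negative indicator = 1/3.
Target odds: 0.001 ÷ 0.999 = 1/999.
Need (13/7) × (1/3)ⁿ ≤ 1/999, i.e. (1/3)ⁿ ≤ 7/12987.
(1/3)⁶ = 1/729 is still above 7/12987 but (1/3)⁷ = 1/2187 is at or below it, so n = 7.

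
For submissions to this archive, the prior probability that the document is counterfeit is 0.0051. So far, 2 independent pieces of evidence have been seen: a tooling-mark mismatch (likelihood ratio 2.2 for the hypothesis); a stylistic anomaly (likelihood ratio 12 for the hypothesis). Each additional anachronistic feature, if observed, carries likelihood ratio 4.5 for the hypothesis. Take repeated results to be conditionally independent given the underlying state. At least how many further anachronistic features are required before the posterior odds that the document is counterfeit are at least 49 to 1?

4

Prior odds = 0.0051/0.9949 = 51/9949.
Combined Bayes factor of the evidence already in hand = 2.2 × 12 = 26.4.
Odds after that evidence = (51/9949) × 26.4 = 6732/49745.
Target odds = 49.
Need 4.5ⁿ ≥ 49 ÷ (6732/49745) = 2437505/6732.
4.5³ = 91.125 falls short of 2437505/6732 but 4.5⁴ = 410.0625 reaches it, so n = 4.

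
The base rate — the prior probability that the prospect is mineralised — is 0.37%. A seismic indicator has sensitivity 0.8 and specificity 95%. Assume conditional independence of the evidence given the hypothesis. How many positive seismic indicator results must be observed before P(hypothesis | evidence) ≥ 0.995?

Prior odds: 0.0037 ÷ 0.9963 = 37/9963.
False-positive rate = 1 − 0.95 = 0.05; likelihood ratio of a positive = 0.8/0.05 = 16.
Target posterior odds = 0.995/0.005 = 199.
Require 16ⁿ ≥ 199 ÷ (37/9963) = 1982637/37.
16³ = 4096 falls short of 1982637/37 but 16⁴ = 65536 reaches it, so n = 4.

4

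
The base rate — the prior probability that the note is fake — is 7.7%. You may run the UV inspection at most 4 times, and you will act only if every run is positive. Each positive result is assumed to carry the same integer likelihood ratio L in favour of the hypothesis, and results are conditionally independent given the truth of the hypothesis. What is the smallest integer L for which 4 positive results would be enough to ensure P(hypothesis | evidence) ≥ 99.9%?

11

Prior odds = 0.077/0.923 = 77/923.
Target odds = 0.999/0.001 = 999.
Need L⁴ ≥ 999 ÷ (77/923) = 922077/77.
10⁴ = 10000 < 922077/77 ≤ 14641 = 11⁴, so L = 11.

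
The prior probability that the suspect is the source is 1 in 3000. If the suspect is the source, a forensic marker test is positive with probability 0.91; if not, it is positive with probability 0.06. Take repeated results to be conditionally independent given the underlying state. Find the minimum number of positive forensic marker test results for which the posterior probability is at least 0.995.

5

Prior odds = (1/3000)/(2999/3000) = 1/2999.
Likelihood ratio of a positive = 0.91/0.06 = 91/6.
Target odds: 0.995 ÷ 0.005 = 199.
Require (91/6)ⁿ ≥ 199 ÷ (1/2999) = 596801.
(91/6)⁴ = 68574961/1296 falls short of 596801 but (91/6)⁵ ≈802510 reaches it, so n = 5.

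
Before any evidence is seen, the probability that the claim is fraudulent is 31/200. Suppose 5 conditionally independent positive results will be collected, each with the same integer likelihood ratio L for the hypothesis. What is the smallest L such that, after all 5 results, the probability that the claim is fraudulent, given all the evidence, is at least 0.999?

Prior odds = 0.155/0.845 = 31/169.
Target odds = 0.999/0.001 = 999.
Need L⁵ ≥ 999 ÷ (31/169) = 168831/31.
5⁵ = 3125 < 168831/31 ≤ 7776 = 6⁵, so L = 6.

6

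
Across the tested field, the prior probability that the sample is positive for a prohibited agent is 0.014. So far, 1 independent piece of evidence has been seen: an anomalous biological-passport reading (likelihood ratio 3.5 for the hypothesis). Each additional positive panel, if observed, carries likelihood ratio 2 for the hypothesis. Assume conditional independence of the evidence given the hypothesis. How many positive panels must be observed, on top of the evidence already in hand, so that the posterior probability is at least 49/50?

Prior odds = 0.014/0.986 = 7/493.
Bayes factor of the evidence already in hand = 3.5.
Odds after that evidence = (7/493) × 3.5 = 49/986.
Target odds = 0.98/0.02 = 49.
Need 2ⁿ ≥ 49 ÷ (49/986) = 986.
2⁹ = 512 falls short of 986 but 2¹⁰ = 1024 reaches it, so n = 10.

10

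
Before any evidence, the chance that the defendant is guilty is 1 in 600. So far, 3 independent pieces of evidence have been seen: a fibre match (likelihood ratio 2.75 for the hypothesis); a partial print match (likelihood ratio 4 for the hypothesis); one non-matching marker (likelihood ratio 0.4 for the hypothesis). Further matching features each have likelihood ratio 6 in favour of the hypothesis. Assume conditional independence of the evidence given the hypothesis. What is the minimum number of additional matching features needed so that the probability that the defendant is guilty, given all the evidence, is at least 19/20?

Prior odds = (1/600)/(599/600) = 1/599.
Combined Bayes factor of the evidence already in hand = 2.75 × 4 × 0.4 = 4.4.
Odds after that evidence = (1/599) × 4.4 = 22/2995.
Target odds = 0.95/0.05 = 19.
Need 6ⁿ ≥ 19 ÷ (22/2995) = 56905/22.
6⁴ = 1296 falls short of 56905/22 but 6⁵ = 7776 reaches it, so n = 5.

5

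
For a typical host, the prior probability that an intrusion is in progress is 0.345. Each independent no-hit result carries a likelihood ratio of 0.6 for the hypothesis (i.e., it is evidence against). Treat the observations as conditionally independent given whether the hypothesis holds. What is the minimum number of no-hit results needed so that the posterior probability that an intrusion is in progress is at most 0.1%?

Prior odds: 0.345 ÷ 0.655 = 69/131.
Likelihood ratio per no-hit result = 0.6.
Target posterior odds = 0.001/0.999 = 1/999.
Require 0.6ⁿ ≤ 1/999 ÷ (69/131) = 131/68931.
0.6¹² = 531441/244140625 is still above 131/68931 but 0.6¹³ ≈0.00130607 is at or below it, so n = 13.

13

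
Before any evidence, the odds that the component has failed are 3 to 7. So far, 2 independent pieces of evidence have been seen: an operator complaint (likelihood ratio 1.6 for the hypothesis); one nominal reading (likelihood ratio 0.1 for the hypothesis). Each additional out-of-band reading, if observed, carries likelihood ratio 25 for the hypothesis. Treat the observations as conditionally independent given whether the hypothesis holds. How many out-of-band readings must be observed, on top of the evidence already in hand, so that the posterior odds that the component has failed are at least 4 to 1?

Prior odds = 3/7.
Combined Bayes factor of the evidence already in hand = 1.6 × 0.1 = 0.16.
Odds after that evidence = (3/7) × 0.16 = 12/175.
Target odds = 4.
Need 25ⁿ ≥ 4 ÷ (12/175) = 175/3.
25¹ = 25 falls short of 175/3 but 25² = 625 reaches it, so n = 2.

2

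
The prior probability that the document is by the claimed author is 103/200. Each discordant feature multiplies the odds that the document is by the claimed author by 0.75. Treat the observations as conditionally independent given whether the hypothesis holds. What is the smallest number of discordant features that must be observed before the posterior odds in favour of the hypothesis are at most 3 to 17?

Prior odds: 0.515 ÷ 0.485 = 103/97.
Likelihood ratio per discordant feature = 0.75.
Target odds = 3/17.
Require 0.75ⁿ ≤ 3/17 ÷ (103/97) = 291/1751.
0.75⁶ = 729/4096 is still above 291/1751 but 0.75⁷ = 2187/16384 is at or below it, so n = 7.

7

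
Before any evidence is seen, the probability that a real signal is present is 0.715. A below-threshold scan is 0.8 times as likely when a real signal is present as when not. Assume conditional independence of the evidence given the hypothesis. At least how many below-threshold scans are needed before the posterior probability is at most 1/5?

Prior odds = 0.715/0.285 = 143/57.
Likelihood ratio per below-threshold scan = 0.8.
Target odds: 0.2 ÷ 0.8 = 0.25.
Require 0.8ⁿ ≤ 0.25 ÷ (143/57) = 57/572.
0.8¹⁰ = 1048576/9765625 is still above 57/572 but 0.8¹¹ = 4194304/48828125 is at or below it, so n = 11.

11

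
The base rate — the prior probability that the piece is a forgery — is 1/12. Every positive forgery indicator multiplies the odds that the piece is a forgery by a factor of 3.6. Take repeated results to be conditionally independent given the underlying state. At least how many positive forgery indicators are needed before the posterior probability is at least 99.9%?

8

Prior odds: (1/12) ÷ (11/12) = 1/11.
Likelihood ratio per positive forgery indicator = 3.6.
Target posterior odds = 0.999/0.001 = 999.
Require 3.6ⁿ ≥ 999 ÷ (1/11) = 10989.
3.6⁷ = 612220032/78125 falls short of 10989 but 3.6⁸ ≈28211.1 reaches it, so n = 8.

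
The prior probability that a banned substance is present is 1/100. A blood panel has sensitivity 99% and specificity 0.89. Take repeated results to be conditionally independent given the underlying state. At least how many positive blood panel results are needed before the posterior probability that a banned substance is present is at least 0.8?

Prior odds = 0.01/0.99 = 1/99.
False-positive rate = 1 − 0.89 = 0.11; likelihood ratio of a positive = 0.99/0.11 = 9.
Target posterior odds = 0.8/0.2 = 4.
Require 9ⁿ ≥ 4 ÷ (1/99) = 396.
9² = 81 falls short of 396 but 9³ = 729 reaches it, so n = 3.

3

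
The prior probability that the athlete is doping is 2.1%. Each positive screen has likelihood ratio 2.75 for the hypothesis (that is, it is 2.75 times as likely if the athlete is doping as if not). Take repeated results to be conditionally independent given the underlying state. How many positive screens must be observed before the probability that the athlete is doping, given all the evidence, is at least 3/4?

Prior odds = 0.021/0.979 = 21/979.
Likelihood ratio per positive screen = 2.75.
Target posterior odds = 0.75/0.25 = 3.
Require 2.75ⁿ ≥ 3 ÷ (21/979) = 979/7.
2.75⁴ = 57.19140625 falls short of 979/7 but 2.75⁵ = 161051/1024 reaches it, so n = 5.

5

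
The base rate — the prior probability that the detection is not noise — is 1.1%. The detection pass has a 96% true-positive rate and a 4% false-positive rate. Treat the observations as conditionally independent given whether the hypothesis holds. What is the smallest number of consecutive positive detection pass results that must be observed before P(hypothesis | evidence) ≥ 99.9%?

4

Prior odds = 0.011/0.989 = 11/989.
Likelihood ratio of a positive result = 0.96/0.04 = 24.
Target odds: 0.999 ÷ 0.001 = 999.
Require 24ⁿ ≥ 999 ÷ (11/989) = 988011/11.
24³ = 13824 falls short of 988011/11 but 24⁴ = 331776 reaches it, so n = 4.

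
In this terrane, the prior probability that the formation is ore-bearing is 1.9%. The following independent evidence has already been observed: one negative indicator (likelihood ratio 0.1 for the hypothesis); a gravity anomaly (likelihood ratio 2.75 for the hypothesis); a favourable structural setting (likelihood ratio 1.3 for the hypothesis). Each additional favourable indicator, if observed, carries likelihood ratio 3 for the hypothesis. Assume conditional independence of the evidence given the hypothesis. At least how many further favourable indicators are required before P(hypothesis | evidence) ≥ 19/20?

Prior odds = 0.019/0.981 = 19/981.
Combined Bayes factor of the evidence already in hand = 0.1 × 2.75 × 1.3 = 0.3575.
Odds after that evidence = (19/981) × 0.3575 = 2717/392400.
Target odds = 0.95/0.05 = 19.
Need 3ⁿ ≥ 19 ÷ (2717/392400) = 392400/143.
3⁷ = 2187 falls short of 392400/143 but 3⁸ = 6561 reaches it, so n = 8.

8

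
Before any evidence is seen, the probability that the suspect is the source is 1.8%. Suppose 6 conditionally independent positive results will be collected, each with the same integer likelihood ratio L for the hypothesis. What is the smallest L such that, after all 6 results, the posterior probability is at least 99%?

Prior odds = 0.018/0.982 = 9/491.
Target odds = 0.99/0.01 = 99.
Need L⁶ ≥ 99 ÷ (9/491) = 5401.
4⁶ = 4096 < 5401 ≤ 15625 = 5⁶, so L = 5.

5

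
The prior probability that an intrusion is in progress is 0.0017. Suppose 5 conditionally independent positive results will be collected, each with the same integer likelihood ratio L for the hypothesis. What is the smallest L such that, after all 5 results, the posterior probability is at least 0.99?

9

Prior odds = 0.0017/0.9983 = 17/9983.
Target odds = 0.99/0.01 = 99.
Need L⁵ ≥ 99 ÷ (17/9983) = 988317/17.
8⁵ = 32768 < 988317/17 ≤ 59049 = 9⁵, so L = 9.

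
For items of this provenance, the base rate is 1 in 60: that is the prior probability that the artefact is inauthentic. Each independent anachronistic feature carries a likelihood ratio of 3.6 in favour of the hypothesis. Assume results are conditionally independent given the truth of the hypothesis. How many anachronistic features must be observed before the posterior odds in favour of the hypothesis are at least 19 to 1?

Prior odds: (1/60) ÷ (59/60) = 1/59.
Likelihood ratio per anachronistic feature = 3.6.
Target odds = 19.
Need (1/59) × 3.6ⁿ ≥ 19, i.e. 3.6ⁿ ≥ 1121.
3.6⁵ = 604.66176 falls short of 1121 but 3.6⁶ = 34012224/15625 reaches it, so n = 6.

6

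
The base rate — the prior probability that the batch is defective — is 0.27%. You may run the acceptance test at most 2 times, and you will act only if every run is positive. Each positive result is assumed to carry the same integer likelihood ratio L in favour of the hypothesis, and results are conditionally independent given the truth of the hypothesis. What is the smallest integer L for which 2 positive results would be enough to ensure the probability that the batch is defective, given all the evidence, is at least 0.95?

Prior odds = 0.0027/0.9973 = 27/9973.
Target odds = 0.95/0.05 = 19.
Need L² ≥ 19 ÷ (27/9973) = 189487/27.
83² = 6889 < 189487/27 ≤ 7056 = 84², so L = 84.

84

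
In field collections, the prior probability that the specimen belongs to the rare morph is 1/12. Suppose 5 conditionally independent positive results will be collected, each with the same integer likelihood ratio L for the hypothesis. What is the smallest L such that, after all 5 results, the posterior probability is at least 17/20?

Prior odds = (1/12)/(11/12) = 1/11.
Target odds = 0.85/0.15 = 17/3.
Need L⁵ ≥ 17/3 ÷ (1/11) = 187/3.
2⁵ = 32 < 187/3 ≤ 243 = 3⁵, so L = 3.

3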